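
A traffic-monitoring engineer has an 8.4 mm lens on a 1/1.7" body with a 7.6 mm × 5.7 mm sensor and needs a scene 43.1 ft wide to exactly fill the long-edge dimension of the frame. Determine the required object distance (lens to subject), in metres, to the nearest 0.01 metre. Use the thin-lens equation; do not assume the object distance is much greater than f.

14.53 m

W: 43.1 ft × 304.8 mm/ft = 13136.88 mm.
Magnification m = w/W = dᵢ/dₒ; combined with 1/f = 1/dₒ + 1/dᵢ this gives dₒ = f·(1 + W/w).
dₒ = 8.4 mm × (1 + 13136.9/7.6) = 8.4 × 1729.5368 ≈ 14528.109 mm = 14.5281 m.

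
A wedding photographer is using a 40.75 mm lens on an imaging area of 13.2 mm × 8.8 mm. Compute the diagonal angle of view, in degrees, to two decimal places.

Sensor diagonal = √(13.2² + 8.8²) = √251.6800 ≈ 15.8644 mm.
Angle of view α = 2·arctan(d/2f) with d = 15.8644 mm and f = 40.75 mm.
d/2f = 0.19466; arctan(0.19466) ≈ 11.0152°, so α ≈ 22.0304°.

22.03°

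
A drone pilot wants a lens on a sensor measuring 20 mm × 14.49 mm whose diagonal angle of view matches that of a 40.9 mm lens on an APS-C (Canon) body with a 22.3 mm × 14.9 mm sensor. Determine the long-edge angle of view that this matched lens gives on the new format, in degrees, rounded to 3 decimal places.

Sensor diagonal = √(22.3² + 14.9²) = √719.3000 ≈ 26.8198 mm.
Sensor diagonal = √(20² + 14.49²) = √609.9601 ≈ 24.6974 mm.
Equal diagonal AOV ⇒ f₂ = f₁ · 24.6974/26.8198 = 40.9 × 0.92086 ≈ 37.6634 mm.
Long-edge AOV on the new format = 2·arctan(20 / (2 × 37.6634)) = 2·arctan(0.26551) ≈ 29.7391°.

29.739°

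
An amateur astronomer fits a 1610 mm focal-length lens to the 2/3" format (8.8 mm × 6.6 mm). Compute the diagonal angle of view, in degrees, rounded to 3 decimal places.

Sensor diagonal = √(8.8² + 6.6²) = √121.0000 ≈ 11.0000 mm.
Angle of view α = 2·arctan(d/2f) with d = 11.0000 mm and f = 1610 mm.
d/2f = 0.00342; arctan(0.00342) ≈ 0.1957°, so α ≈ 0.3915°.

0.391°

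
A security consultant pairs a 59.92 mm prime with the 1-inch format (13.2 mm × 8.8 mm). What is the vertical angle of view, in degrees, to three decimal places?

Angle of view α = 2·arctan(h/2f) with h = 8.8 mm and f = 59.92 mm.
h/2f = 0.07343; arctan(0.07343) ≈ 4.1998°, so α ≈ 8.3995°.

8.400°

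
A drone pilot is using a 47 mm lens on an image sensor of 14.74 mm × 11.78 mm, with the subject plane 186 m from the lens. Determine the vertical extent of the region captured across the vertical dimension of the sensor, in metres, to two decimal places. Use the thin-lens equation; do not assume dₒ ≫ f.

46.61 m

dₒ: 186 m = 186000 mm.
Similar triangles through the lens centre give W/dₒ = h/dᵢ; with 1/f = 1/dₒ + 1/dᵢ this gives W = h·(dₒ − f)/f.
W = 11.78 mm × (186000 − 47) / 47 = 11.78 × 3956.4468 ≈ 46606.943 mm = 46.6069 m.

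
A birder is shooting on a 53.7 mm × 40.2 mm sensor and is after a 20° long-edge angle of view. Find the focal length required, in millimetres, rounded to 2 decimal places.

From α = 2·arctan(w/2f) we get f = w / (2·tan(α/2)).
With w = 53.7 mm and α/2 = 10°, tan(α/2) ≈ 0.17633, so f ≈ 53.7 / 0.35265 ≈ 152.2739 mm.

152.27 mm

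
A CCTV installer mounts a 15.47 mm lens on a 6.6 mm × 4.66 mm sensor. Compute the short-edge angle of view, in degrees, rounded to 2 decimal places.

17.13°

Angle of view α = 2·arctan(h/2f) with h = 4.66 mm and f = 15.47 mm.
h/2f = 0.15061; arctan(0.15061) ≈ 8.5652°, so α ≈ 17.1303°.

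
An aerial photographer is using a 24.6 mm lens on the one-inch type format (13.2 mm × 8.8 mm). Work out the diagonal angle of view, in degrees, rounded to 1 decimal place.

Sensor diagonal = √(13.2² + 8.8²) = √251.6800 ≈ 15.8644 mm.
Angle of view α = 2·arctan(d/2f) with d = 15.8644 mm and f = 24.6 mm.
d/2f = 0.32245; arctan(0.32245) ≈ 17.8718°, so α ≈ 35.7436°.

35.7°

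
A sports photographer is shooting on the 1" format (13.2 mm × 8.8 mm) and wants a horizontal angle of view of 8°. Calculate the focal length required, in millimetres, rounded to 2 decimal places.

From α = 2·arctan(w/2f) we get f = w / (2·tan(α/2)).
With w = 13.2 mm and α/2 = 4°, tan(α/2) ≈ 0.06993, so f ≈ 13.2 / 0.13985 ≈ 94.3844 mm.

94.38 mm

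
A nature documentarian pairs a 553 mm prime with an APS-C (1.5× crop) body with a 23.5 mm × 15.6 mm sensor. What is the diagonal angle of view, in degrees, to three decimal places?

2.922°

Sensor diagonal = √(23.5² + 15.6²) = √795.6100 ≈ 28.2066 mm.
Angle of view α = 2·arctan(d/2f) with d = 28.2066 mm and f = 553 mm.
d/2f = 0.02550; arctan(0.02550) ≈ 1.4609°, so α ≈ 2.9218°.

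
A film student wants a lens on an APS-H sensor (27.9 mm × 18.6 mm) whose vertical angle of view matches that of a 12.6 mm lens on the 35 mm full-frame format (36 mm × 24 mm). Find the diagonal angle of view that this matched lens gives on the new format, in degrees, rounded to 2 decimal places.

Equal vertical AOV ⇒ f₂ = f₁ · 18.6/24 = 12.6 × 0.77500 ≈ 9.7650 mm.
Sensor diagonal = √(27.9² + 18.6²) = √1124.3700 ≈ 33.5316 mm.
Diagonal AOV on the new format = 2·arctan(33.5316 / (2 × 9.7650)) = 2·arctan(1.71693) ≈ 119.5639°.

119.56°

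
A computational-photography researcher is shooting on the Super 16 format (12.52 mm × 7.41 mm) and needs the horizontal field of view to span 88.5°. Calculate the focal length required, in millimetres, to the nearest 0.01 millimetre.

6.43 mm

From α = 2·arctan(w/2f) we get f = w / (2·tan(α/2)).
With w = 12.52 mm and α/2 = 44.25°, tan(α/2) ≈ 0.97416, so f ≈ 12.52 / 1.94831 ≈ 6.4261 mm.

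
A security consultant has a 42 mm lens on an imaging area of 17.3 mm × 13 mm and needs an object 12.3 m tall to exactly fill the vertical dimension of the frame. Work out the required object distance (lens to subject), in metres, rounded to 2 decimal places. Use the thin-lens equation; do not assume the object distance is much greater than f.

W: 12.3 m = 12300 mm.
Magnification m = h/W = dᵢ/dₒ; combined with 1/f = 1/dₒ + 1/dᵢ this gives dₒ = f·(1 + W/h).
dₒ = 42 mm × (1 + 12300/13) = 42 × 947.1538 ≈ 39780.462 mm = 39.7805 m.

39.78 m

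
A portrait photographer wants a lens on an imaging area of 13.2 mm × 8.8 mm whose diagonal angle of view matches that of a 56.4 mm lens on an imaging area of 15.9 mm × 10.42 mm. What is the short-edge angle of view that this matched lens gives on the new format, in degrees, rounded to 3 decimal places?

10.681°

Sensor diagonal = √(15.9² + 10.42²) = √361.3864 ≈ 19.0102 mm.
Sensor diagonal = √(13.2² + 8.8²) = √251.6800 ≈ 15.8644 mm.
Equal diagonal AOV ⇒ f₂ = f₁ · 15.8644/19.0102 = 56.4 × 0.83452 ≈ 47.0671 mm.
Short-edge AOV on the new format = 2·arctan(8.8 / (2 × 47.0671)) = 2·arctan(0.09348) ≈ 10.6814°.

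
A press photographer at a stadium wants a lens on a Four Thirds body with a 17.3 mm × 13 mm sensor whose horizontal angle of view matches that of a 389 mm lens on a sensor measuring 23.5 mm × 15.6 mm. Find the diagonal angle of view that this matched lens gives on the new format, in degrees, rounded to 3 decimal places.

4.328°

Equal horizontal AOV ⇒ f₂ = f₁ · 17.3/23.5 = 389 × 0.73617 ≈ 286.3702 mm.
Sensor diagonal = √(17.3² + 13²) = √468.2900 ≈ 21.6400 mm.
Diagonal AOV on the new format = 2·arctan(21.6400 / (2 × 286.3702)) = 2·arctan(0.03778) ≈ 4.3276°.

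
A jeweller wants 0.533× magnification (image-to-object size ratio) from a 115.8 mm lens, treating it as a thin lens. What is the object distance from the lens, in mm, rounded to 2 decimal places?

333.06 mm

With m = dᵢ/dₒ and 1/f = 1/dₒ + 1/dᵢ, substituting dᵢ = m·dₒ gives 1/f = (1 + 1/m)/dₒ, hence dₒ = f·(1 + 1/m).
dₒ = 115.8 × (1 + 1/0.533) = 115.8 × 2.87617 ≈ 333.061 mm.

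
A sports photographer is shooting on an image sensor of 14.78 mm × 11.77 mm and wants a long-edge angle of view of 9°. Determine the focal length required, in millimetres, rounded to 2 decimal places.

From α = 2·arctan(w/2f) we get f = w / (2·tan(α/2)).
With w = 14.78 mm and α/2 = 4.5°, tan(α/2) ≈ 0.07870, so f ≈ 14.78 / 0.15740 ≈ 93.8989 mm.

93.90 mm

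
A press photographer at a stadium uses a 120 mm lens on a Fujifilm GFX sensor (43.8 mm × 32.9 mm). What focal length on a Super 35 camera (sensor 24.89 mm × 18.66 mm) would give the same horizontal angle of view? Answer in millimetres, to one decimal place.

Equal angle of view means equal width/f ratio, so f₂ = f₁ · (width₂/width₁) = 120 × 24.89/43.8.
f₂ = 120 × 0.56826 ≈ 68.192 mm.

68.2 mm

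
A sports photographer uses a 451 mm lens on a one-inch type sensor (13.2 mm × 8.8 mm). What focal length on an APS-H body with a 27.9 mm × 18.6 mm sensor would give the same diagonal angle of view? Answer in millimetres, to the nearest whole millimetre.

Sensor diagonal = √(13.2² + 8.8²) = √251.6800 ≈ 15.8644 mm.
Sensor diagonal = √(27.9² + 18.6²) = √1124.3700 ≈ 33.5316 mm.
Equal angle of view means equal diagonal/f ratio, so f₂ = f₁ · (diagonal₂/diagonal₁) = 451 × 33.5316/15.8644.
f₂ = 451 × 2.11364 ≈ 953.250 mm.

953 mm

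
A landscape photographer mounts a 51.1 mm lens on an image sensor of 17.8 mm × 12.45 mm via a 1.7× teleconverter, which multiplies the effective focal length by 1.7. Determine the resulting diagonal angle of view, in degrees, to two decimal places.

14.25°

Effective focal length f = 51.1 × 1.7 = 86.87 mm.
Sensor diagonal = √(17.8² + 12.45²) = √471.8425 ≈ 21.7219 mm.
α = 2·arctan(21.722 / (2 × 86.87)) = 2·arctan(0.12503) ≈ 14.2529°.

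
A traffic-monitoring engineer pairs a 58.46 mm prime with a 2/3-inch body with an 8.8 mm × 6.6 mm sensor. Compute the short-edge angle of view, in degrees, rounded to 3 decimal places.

6.462°

Angle of view α = 2·arctan(h/2f) with h = 6.6 mm and f = 58.46 mm.
h/2f = 0.05645; arctan(0.05645) ≈ 3.2309°, so α ≈ 6.4617°.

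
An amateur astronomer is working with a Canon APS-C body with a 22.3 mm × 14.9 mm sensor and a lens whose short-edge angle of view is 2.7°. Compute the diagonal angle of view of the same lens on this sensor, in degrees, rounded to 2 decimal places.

From the short-edge AOV: f = 14.9 / (2·tan(1.35°)) = 14.9 / 0.04713 ≈ 316.1293 mm.
Sensor diagonal = √(22.3² + 14.9²) = √719.3000 ≈ 26.8198 mm.
Diagonal AOV = 2·arctan(26.8198 / (2 × 316.1293)) = 2·arctan(0.04242) ≈ 4.8579°.

4.86°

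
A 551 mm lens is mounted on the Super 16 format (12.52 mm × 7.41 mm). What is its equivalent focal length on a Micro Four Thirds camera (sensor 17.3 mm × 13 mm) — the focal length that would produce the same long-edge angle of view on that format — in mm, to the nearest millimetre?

Equal angle of view means equal width/f ratio, so f₂ = f₁ · (width₂/width₁) = 551 × 17.3/12.52.
f₂ = 551 × 1.38179 ≈ 761.366 mm.

761 mm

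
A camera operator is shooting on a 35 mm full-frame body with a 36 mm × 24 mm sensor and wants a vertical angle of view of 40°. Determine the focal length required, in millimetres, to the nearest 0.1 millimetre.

33.0 mm

From α = 2·arctan(h/2f) we get f = h / (2·tan(α/2)).
With h = 24 mm and α/2 = 20°, tan(α/2) ≈ 0.36397, so f ≈ 24 / 0.72794 ≈ 32.9697 mm.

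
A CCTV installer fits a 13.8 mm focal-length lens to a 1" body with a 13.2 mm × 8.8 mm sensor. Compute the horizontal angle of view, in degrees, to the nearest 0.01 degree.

51.12°

Angle of view α = 2·arctan(w/2f) with w = 13.2 mm and f = 13.8 mm.
w/2f = 0.47826; arctan(0.47826) ≈ 25.5600°, so α ≈ 51.1199°.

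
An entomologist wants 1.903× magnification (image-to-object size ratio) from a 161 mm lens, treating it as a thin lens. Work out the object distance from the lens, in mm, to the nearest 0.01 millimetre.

With m = dᵢ/dₒ and 1/f = 1/dₒ + 1/dᵢ, substituting dᵢ = m·dₒ gives 1/f = (1 + 1/m)/dₒ, hence dₒ = f·(1 + 1/m).
dₒ = 161 × (1 + 1/1.903) = 161 × 1.52549 ≈ 245.603 mm.

245.60 mm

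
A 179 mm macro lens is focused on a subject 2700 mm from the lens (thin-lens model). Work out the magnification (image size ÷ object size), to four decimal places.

Thin lens: 1/f = 1/dₒ + 1/dᵢ → 1/dᵢ = 1/179 − 1/2700 = 0.0052162 mm⁻¹, so dᵢ ≈ 191.7096 mm.
Magnification m = dᵢ/dₒ = 191.7096/2700 ≈ 0.07100.

0.0710×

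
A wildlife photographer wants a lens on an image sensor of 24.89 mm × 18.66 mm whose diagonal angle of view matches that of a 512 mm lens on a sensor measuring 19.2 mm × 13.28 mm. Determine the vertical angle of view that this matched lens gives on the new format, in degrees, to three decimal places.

1.567°

Sensor diagonal = √(19.2² + 13.28²) = √544.9984 ≈ 23.3452 mm.
Sensor diagonal = √(24.89² + 18.66²) = √967.7077 ≈ 31.1080 mm.
Equal diagonal AOV ⇒ f₂ = f₁ · 31.1080/23.3452 = 512 × 1.33252 ≈ 682.2514 mm.
Vertical AOV on the new format = 2·arctan(18.66 / (2 × 682.2514)) = 2·arctan(0.01368) ≈ 1.5670°.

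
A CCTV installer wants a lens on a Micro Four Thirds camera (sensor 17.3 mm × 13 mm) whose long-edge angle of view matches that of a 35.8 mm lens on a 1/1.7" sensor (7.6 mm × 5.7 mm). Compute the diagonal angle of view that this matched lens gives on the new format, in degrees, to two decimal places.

15.13°

Equal long-edge AOV ⇒ f₂ = f₁ · 17.3/7.6 = 35.8 × 2.27632 ≈ 81.4921 mm.
Sensor diagonal = √(17.3² + 13²) = √468.2900 ≈ 21.6400 mm.
Diagonal AOV on the new format = 2·arctan(21.6400 / (2 × 81.4921)) = 2·arctan(0.13277) ≈ 15.1263°.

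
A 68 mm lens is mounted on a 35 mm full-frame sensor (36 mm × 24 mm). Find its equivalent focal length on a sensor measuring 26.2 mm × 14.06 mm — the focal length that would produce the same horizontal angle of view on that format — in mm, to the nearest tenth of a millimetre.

49.5 mm

Equal angle of view means equal width/f ratio, so f₂ = f₁ · (width₂/width₁) = 68 × 26.2/36.
f₂ = 68 × 0.72778 ≈ 49.489 mm.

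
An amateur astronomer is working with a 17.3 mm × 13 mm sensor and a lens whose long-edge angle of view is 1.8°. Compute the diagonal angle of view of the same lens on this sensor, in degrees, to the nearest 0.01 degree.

From the long-edge AOV: f = 17.3 / (2·tan(0.9°)) = 17.3 / 0.03142 ≈ 550.6308 mm.
Sensor diagonal = √(17.3² + 13²) = √468.2900 ≈ 21.6400 mm.
Diagonal AOV = 2·arctan(21.6400 / (2 × 550.6308)) = 2·arctan(0.01965) ≈ 2.2515°.

2.25°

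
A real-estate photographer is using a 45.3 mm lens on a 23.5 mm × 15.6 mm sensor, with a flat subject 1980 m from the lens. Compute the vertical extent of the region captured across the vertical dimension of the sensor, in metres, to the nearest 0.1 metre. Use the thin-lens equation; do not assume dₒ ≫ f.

dₒ: 1980 m = 1.98e+06 mm.
Similar triangles through the lens centre give W/dₒ = h/dᵢ; with 1/f = 1/dₒ + 1/dᵢ this gives W = h·(dₒ − f)/f.
W = 15.6 mm × (1.98e+06 − 45.3) / 45.3 = 15.6 × 43707.6093 ≈ 681838.705 mm = 681.839 m.

681.8 m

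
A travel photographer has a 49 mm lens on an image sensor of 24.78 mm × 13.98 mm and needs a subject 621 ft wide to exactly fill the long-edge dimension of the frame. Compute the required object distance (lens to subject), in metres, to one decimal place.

W: 621 ft × 304.8 mm/ft = 189280.79 mm.
Magnification m = w/W = dᵢ/dₒ; combined with 1/f = 1/dₒ + 1/dᵢ this gives dₒ = f·(1 + W/w).
dₒ = 49 mm × (1 + 189281/24.78) = 49 × 7639.4501 ≈ 374333.056 mm = 374.333 m.

374.3 m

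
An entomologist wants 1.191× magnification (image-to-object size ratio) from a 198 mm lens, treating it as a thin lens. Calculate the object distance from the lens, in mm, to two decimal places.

364.25 mm

With m = dᵢ/dₒ and 1/f = 1/dₒ + 1/dᵢ, substituting dᵢ = m·dₒ gives 1/f = (1 + 1/m)/dₒ, hence dₒ = f·(1 + 1/m).
dₒ = 198 × (1 + 1/1.191) = 198 × 1.83963 ≈ 364.247 mm.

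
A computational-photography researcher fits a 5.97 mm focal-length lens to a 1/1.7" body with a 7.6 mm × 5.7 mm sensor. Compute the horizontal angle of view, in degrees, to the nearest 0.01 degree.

Angle of view α = 2·arctan(w/2f) with w = 7.6 mm and f = 5.97 mm.
w/2f = 0.63652; arctan(0.63652) ≈ 32.4774°, so α ≈ 64.9548°.

64.95°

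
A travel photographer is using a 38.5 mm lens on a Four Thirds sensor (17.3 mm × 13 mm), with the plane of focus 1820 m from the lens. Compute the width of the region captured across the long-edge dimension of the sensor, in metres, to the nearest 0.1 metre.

817.8 m

dₒ: 1820 m = 1.82e+06 mm.
Similar triangles through the lens centre give W/dₒ = w/dᵢ; with 1/f = 1/dₒ + 1/dᵢ this gives W = w·(dₒ − f)/f.
W = 17.3 mm × (1.82e+06 − 38.5) / 38.5 = 17.3 × 47271.7273 ≈ 817800.882 mm = 817.801 m.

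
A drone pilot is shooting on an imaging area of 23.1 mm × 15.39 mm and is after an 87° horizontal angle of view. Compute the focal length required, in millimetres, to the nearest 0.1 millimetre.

12.2 mm

From α = 2·arctan(w/2f) we get f = w / (2·tan(α/2)).
With w = 23.1 mm and α/2 = 43.5°, tan(α/2) ≈ 0.94896, so f ≈ 23.1 / 1.89793 ≈ 12.1712 mm.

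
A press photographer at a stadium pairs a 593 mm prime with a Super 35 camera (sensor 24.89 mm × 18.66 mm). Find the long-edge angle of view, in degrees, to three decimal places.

2.405°

Angle of view α = 2·arctan(w/2f) with w = 24.89 mm and f = 593 mm.
w/2f = 0.02099; arctan(0.02099) ≈ 1.2023°, so α ≈ 2.4045°.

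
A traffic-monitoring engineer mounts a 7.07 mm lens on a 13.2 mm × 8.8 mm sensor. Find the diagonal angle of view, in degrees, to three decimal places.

Sensor diagonal = √(13.2² + 8.8²) = √251.6800 ≈ 15.8644 mm.
Angle of view α = 2·arctan(d/2f) with d = 15.8644 mm and f = 7.07 mm.
d/2f = 1.12195; arctan(1.12195) ≈ 48.2893°, so α ≈ 96.5786°.

96.579°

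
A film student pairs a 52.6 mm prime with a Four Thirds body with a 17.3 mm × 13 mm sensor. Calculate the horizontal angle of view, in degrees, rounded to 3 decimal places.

18.677°

Angle of view α = 2·arctan(w/2f) with w = 17.3 mm and f = 52.6 mm.
w/2f = 0.16445; arctan(0.16445) ≈ 9.3386°, so α ≈ 18.6773°.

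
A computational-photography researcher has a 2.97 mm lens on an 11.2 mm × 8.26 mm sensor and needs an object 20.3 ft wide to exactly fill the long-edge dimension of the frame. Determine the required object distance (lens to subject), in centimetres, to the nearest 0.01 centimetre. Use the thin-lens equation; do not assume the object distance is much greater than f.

W: 20.3 ft × 304.8 mm/ft = 6187.44 mm.
Magnification m = w/W = dᵢ/dₒ; combined with 1/f = 1/dₒ + 1/dᵢ this gives dₒ = f·(1 + W/w).
dₒ = 2.97 mm × (1 + 6187.44/11.2) = 2.97 × 553.4500 ≈ 1643.746 mm = 164.375 cm.

164.37 cm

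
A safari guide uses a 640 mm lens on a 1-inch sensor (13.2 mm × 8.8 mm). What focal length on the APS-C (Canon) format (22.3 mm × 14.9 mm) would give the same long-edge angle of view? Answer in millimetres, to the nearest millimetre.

1081 mm

Equal angle of view means equal width/f ratio, so f₂ = f₁ · (width₂/width₁) = 640 × 22.3/13.2.
f₂ = 640 × 1.68939 ≈ 1081.212 mm.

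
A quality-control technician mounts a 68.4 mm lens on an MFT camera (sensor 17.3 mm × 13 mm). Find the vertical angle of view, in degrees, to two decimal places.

Angle of view α = 2·arctan(h/2f) with h = 13 mm and f = 68.4 mm.
h/2f = 0.09503; arctan(0.09503) ≈ 5.4285°, so α ≈ 10.8569°.

10.86°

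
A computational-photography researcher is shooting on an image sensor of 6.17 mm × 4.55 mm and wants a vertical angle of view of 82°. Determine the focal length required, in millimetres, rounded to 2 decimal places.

From α = 2·arctan(h/2f) we get f = h / (2·tan(α/2)).
With h = 4.55 mm and α/2 = 41°, tan(α/2) ≈ 0.86929, so f ≈ 4.55 / 1.73857 ≈ 2.6171 mm.

2.62 mm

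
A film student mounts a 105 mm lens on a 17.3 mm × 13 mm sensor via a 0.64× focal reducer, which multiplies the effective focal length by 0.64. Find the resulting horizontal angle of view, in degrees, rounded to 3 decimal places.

14.670°

Effective focal length f = 105 × 0.64 = 67.2 mm.
α = 2·arctan(17.3 / (2 × 67.2)) = 2·arctan(0.12872) ≈ 14.6696°.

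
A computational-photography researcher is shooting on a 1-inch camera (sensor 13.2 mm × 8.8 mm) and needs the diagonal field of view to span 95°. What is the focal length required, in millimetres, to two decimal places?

Sensor diagonal = √(13.2² + 8.8²) = √251.6800 ≈ 15.8644 mm.
From α = 2·arctan(d/2f) we get f = d / (2·tan(α/2)).
With d = 15.8644 mm and α/2 = 47.5°, tan(α/2) ≈ 1.09131, so f ≈ 15.8644 / 2.18262 ≈ 7.2685 mm.

7.27 mm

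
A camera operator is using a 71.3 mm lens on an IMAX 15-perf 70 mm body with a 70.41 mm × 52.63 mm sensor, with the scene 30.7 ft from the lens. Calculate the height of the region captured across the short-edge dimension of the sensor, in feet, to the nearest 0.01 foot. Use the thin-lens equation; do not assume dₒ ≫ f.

dₒ: 30.7 ft × 304.8 mm/ft = 9357.36 mm.
Similar triangles through the lens centre give W/dₒ = h/dᵢ; with 1/f = 1/dₒ + 1/dᵢ this gives W = h·(dₒ − f)/f.
W = 52.63 mm × (9357.36 − 71.3) / 71.3 = 52.63 × 130.2393 ≈ 6854.493 mm = 6854.493/304.8 ft = 22.4885 ft.

22.49 ft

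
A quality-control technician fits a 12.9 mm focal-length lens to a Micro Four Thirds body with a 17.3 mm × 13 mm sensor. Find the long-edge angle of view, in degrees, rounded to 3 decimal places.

Angle of view α = 2·arctan(w/2f) with w = 17.3 mm and f = 12.9 mm.
w/2f = 0.67054; arctan(0.67054) ≈ 33.8435°, so α ≈ 67.6871°.

67.687°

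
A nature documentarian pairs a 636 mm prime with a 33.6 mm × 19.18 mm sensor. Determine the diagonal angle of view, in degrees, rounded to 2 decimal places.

Sensor diagonal = √(33.6² + 19.18²) = √1496.8324 ≈ 38.6889 mm.
Angle of view α = 2·arctan(d/2f) with d = 38.6889 mm and f = 636 mm.
d/2f = 0.03042; arctan(0.03042) ≈ 1.7422°, so α ≈ 3.4843°.

3.48°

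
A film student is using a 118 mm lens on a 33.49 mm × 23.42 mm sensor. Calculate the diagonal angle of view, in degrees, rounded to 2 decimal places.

Sensor diagonal = √(33.49² + 23.42²) = √1670.0765 ≈ 40.8666 mm.
Angle of view α = 2·arctan(d/2f) with d = 40.8666 mm and f = 118 mm.
d/2f = 0.17316; arctan(0.17316) ≈ 9.8241°, so α ≈ 19.6482°.

19.65°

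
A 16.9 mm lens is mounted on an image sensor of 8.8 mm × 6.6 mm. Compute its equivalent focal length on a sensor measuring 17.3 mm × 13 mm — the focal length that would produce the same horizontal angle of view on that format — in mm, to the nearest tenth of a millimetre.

Equal angle of view means equal width/f ratio, so f₂ = f₁ · (width₂/width₁) = 16.9 × 17.3/8.8.
f₂ = 16.9 × 1.96591 ≈ 33.224 mm.

33.2 mm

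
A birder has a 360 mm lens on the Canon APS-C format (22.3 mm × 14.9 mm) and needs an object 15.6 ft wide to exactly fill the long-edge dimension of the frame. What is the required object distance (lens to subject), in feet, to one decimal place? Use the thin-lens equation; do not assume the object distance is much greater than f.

253.0 ft

W: 15.6 ft × 304.8 mm/ft = 4754.88 mm.
Magnification m = w/W = dᵢ/dₒ; combined with 1/f = 1/dₒ + 1/dᵢ this gives dₒ = f·(1 + W/w).
dₒ = 360 mm × (1 + 4754.88/22.3) = 360 × 214.2233 ≈ 77120.392 mm = 77120.392/304.8 ft = 253.02 ft.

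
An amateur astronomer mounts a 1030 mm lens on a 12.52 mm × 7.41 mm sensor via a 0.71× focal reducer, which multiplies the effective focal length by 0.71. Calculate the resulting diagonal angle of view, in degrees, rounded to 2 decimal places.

Effective focal length f = 1030 × 0.71 = 731.3 mm.
Sensor diagonal = √(12.52² + 7.41²) = √211.6585 ≈ 14.5485 mm.
α = 2·arctan(14.548 / (2 × 731.3)) = 2·arctan(0.00995) ≈ 1.1398°.

1.14°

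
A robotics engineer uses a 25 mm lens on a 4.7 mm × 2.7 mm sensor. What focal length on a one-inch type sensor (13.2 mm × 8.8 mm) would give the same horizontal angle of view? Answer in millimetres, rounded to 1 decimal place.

70.2 mm

Equal angle of view means equal width/f ratio, so f₂ = f₁ · (width₂/width₁) = 25 × 13.2/4.7.
f₂ = 25 × 2.80851 ≈ 70.213 mm.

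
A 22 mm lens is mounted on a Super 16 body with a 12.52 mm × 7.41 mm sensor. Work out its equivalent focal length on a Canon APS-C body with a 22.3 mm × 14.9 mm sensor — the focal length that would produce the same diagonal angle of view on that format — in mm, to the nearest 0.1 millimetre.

Sensor diagonal = √(12.52² + 7.41²) = √211.6585 ≈ 14.5485 mm.
Sensor diagonal = √(22.3² + 14.9²) = √719.3000 ≈ 26.8198 mm.
Equal angle of view means equal diagonal/f ratio, so f₂ = f₁ · (diagonal₂/diagonal₁) = 22 × 26.8198/14.5485.
f₂ = 22 × 1.84347 ≈ 40.556 mm.

40.6 mm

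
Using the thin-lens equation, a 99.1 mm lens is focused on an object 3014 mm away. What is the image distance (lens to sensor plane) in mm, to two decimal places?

1/dᵢ = 1/f − 1/dₒ = 1/99.1 − 1/3014 = 0.0097590 mm⁻¹.
dᵢ = 1/0.0097590 ≈ 102.4692 mm.

102.47 mm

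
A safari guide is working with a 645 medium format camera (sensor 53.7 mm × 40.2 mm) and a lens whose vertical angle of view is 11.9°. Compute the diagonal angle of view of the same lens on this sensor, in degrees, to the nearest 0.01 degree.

From the vertical AOV: f = 40.2 / (2·tan(5.95°)) = 40.2 / 0.20844 ≈ 192.8575 mm.
Sensor diagonal = √(53.7² + 40.2²) = √4499.7300 ≈ 67.0800 mm.
Diagonal AOV = 2·arctan(67.0800 / (2 × 192.8575)) = 2·arctan(0.17391) ≈ 19.7314°.

19.73°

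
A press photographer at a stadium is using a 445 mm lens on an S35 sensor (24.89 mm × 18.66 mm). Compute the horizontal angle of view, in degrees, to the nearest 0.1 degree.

3.2°

Angle of view α = 2·arctan(w/2f) with w = 24.89 mm and f = 445 mm.
w/2f = 0.02797; arctan(0.02797) ≈ 1.6019°, so α ≈ 3.2039°.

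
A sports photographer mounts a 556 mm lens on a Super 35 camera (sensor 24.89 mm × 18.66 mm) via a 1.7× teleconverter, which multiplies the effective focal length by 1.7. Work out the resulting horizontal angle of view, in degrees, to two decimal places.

Effective focal length f = 556 × 1.7 = 945.2 mm.
α = 2·arctan(24.89 / (2 × 945.2)) = 2·arctan(0.01317) ≈ 1.5087°.

1.51°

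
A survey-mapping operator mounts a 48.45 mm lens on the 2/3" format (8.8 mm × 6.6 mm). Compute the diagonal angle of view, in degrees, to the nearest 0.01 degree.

Sensor diagonal = √(8.8² + 6.6²) = √121.0000 ≈ 11.0000 mm.
Angle of view α = 2·arctan(d/2f) with d = 11.0000 mm and f = 48.45 mm.
d/2f = 0.11352; arctan(0.11352) ≈ 6.4764°, so α ≈ 12.9529°.

12.95°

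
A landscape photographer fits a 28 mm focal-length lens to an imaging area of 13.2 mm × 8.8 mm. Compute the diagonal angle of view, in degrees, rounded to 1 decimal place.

31.6°

Sensor diagonal = √(13.2² + 8.8²) = √251.6800 ≈ 15.8644 mm.
Angle of view α = 2·arctan(d/2f) with d = 15.8644 mm and f = 28 mm.
d/2f = 0.28329; arctan(0.28329) ≈ 15.8171°, so α ≈ 31.6341°.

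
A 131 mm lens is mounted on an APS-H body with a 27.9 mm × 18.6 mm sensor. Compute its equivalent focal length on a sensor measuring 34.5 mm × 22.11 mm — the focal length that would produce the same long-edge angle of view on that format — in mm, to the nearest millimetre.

Equal angle of view means equal width/f ratio, so f₂ = f₁ · (width₂/width₁) = 131 × 34.5/27.9.
f₂ = 131 × 1.23656 ≈ 161.989 mm.

162 mm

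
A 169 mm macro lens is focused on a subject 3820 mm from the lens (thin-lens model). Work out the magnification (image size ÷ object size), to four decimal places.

Thin lens: 1/f = 1/dₒ + 1/dᵢ → 1/dᵢ = 1/169 − 1/3820 = 0.0056554 mm⁻¹, so dᵢ ≈ 176.8228 mm.
Magnification m = dᵢ/dₒ = 176.8228/3820 ≈ 0.04629.

0.0463×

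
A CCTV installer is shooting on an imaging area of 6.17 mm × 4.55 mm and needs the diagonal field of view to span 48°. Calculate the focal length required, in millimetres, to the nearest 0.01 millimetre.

8.61 mm

Sensor diagonal = √(6.17² + 4.55²) = √58.7714 ≈ 7.6663 mm.
From α = 2·arctan(d/2f) we get f = d / (2·tan(α/2)).
With d = 7.6663 mm and α/2 = 24°, tan(α/2) ≈ 0.44523, so f ≈ 7.6663 / 0.89046 ≈ 8.6093 mm.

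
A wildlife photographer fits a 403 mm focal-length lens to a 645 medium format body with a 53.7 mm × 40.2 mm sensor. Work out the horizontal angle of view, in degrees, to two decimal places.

7.62°

Angle of view α = 2·arctan(w/2f) with w = 53.7 mm and f = 403 mm.
w/2f = 0.06663; arctan(0.06663) ≈ 3.8117°, so α ≈ 7.6234°.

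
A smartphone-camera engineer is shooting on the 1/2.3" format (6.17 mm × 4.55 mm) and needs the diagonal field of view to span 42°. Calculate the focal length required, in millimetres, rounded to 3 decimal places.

9.986 mm

Sensor diagonal = √(6.17² + 4.55²) = √58.7714 ≈ 7.6663 mm.
From α = 2·arctan(d/2f) we get f = d / (2·tan(α/2)).
With d = 7.6663 mm and α/2 = 21°, tan(α/2) ≈ 0.38386, so f ≈ 7.6663 / 0.76773 ≈ 9.9856 mm.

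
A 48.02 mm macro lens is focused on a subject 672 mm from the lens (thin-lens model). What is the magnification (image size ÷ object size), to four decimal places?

0.0770×

Thin lens: 1/f = 1/dₒ + 1/dᵢ → 1/dᵢ = 1/48.02 − 1/672 = 0.0193366 mm⁻¹, so dᵢ ≈ 51.7155 mm.
Magnification m = dᵢ/dₒ = 51.7155/672 ≈ 0.07696.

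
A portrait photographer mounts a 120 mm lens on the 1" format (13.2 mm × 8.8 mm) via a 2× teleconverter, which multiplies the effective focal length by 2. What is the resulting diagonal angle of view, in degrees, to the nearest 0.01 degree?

Effective focal length f = 120 × 2 = 240 mm.
Sensor diagonal = √(13.2² + 8.8²) = √251.6800 ≈ 15.8644 mm.
α = 2·arctan(15.864 / (2 × 240)) = 2·arctan(0.03305) ≈ 3.7860°.

3.79°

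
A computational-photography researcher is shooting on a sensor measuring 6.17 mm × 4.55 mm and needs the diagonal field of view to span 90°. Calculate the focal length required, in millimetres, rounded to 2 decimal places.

Sensor diagonal = √(6.17² + 4.55²) = √58.7714 ≈ 7.6663 mm.
From α = 2·arctan(d/2f) we get f = d / (2·tan(α/2)).
With d = 7.6663 mm and α/2 = 45°, tan(α/2) ≈ 1.00000, so f ≈ 7.6663 / 2.00000 ≈ 3.8331 mm.

3.83 mm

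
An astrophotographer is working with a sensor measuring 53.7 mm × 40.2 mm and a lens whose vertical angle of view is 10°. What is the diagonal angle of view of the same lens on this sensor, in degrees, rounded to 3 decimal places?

From the vertical AOV: f = 40.2 / (2·tan(5°)) = 40.2 / 0.17498 ≈ 229.7441 mm.
Sensor diagonal = √(53.7² + 40.2²) = √4499.7300 ≈ 67.0800 mm.
Diagonal AOV = 2·arctan(67.0800 / (2 × 229.7441)) = 2·arctan(0.14599) ≈ 16.6117°.

16.612°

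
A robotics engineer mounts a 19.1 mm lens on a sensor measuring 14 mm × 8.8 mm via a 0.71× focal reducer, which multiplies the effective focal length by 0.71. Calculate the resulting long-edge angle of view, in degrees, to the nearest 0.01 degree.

Effective focal length f = 19.1 × 0.71 = 13.561 mm.
α = 2·arctan(14 / (2 × 13.561)) = 2·arctan(0.51619) ≈ 54.6043°.

54.60°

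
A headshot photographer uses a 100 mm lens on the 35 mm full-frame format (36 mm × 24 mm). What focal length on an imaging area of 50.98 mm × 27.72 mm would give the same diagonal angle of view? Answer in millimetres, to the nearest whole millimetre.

Sensor diagonal = √(36² + 24²) = √1872.0000 ≈ 43.2666 mm.
Sensor diagonal = √(50.98² + 27.72²) = √3367.3588 ≈ 58.0289 mm.
Equal angle of view means equal diagonal/f ratio, so f₂ = f₁ · (diagonal₂/diagonal₁) = 100 × 58.0289/43.2666.
f₂ = 100 × 1.34119 ≈ 134.119 mm.

134 mm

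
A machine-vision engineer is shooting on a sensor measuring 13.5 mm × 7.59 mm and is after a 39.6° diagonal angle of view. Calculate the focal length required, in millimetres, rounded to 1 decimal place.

21.5 mm

Sensor diagonal = √(13.5² + 7.59²) = √239.8581 ≈ 15.4874 mm.
From α = 2·arctan(d/2f) we get f = d / (2·tan(α/2)).
With d = 15.4874 mm and α/2 = 19.8°, tan(α/2) ≈ 0.36002, so f ≈ 15.4874 / 0.72004 ≈ 21.5089 mm.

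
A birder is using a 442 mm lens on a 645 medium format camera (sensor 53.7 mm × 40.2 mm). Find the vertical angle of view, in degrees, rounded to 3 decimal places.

Angle of view α = 2·arctan(h/2f) with h = 40.2 mm and f = 442 mm.
h/2f = 0.04548; arctan(0.04548) ≈ 2.6037°, so α ≈ 5.2075°.

5.207°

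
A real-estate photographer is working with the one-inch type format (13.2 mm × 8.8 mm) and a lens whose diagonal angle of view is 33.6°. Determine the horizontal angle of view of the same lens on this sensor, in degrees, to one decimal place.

28.2°

Sensor diagonal = √(13.2² + 8.8²) = √251.6800 ≈ 15.8644 mm.
From the diagonal AOV: f = 15.8644 / (2·tan(16.8°)) = 15.8644 / 0.60384 ≈ 26.2728 mm.
Horizontal AOV = 2·arctan(13.2 / (2 × 26.2728)) = 2·arctan(0.25121) ≈ 28.2030°.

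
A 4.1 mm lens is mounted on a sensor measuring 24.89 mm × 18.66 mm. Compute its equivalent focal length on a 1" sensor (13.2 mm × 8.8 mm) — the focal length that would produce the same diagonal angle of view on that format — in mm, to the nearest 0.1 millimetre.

2.1 mm

Sensor diagonal = √(24.89² + 18.66²) = √967.7077 ≈ 31.1080 mm.
Sensor diagonal = √(13.2² + 8.8²) = √251.6800 ≈ 15.8644 mm.
Equal angle of view means equal diagonal/f ratio, so f₂ = f₁ · (diagonal₂/diagonal₁) = 4.1 × 15.8644/31.1080.
f₂ = 4.1 × 0.50998 ≈ 2.091 mm.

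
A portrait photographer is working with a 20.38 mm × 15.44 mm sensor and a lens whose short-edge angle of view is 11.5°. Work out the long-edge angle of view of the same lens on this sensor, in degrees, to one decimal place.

From the short-edge AOV: f = 15.44 / (2·tan(5.75°)) = 15.44 / 0.20139 ≈ 76.6674 mm.
Long-edge AOV = 2·arctan(20.38 / (2 × 76.6674)) = 2·arctan(0.13291) ≈ 15.1418°.

15.1°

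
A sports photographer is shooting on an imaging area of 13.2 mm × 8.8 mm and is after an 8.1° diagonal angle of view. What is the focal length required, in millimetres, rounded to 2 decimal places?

Sensor diagonal = √(13.2² + 8.8²) = √251.6800 ≈ 15.8644 mm.
From α = 2·arctan(d/2f) we get f = d / (2·tan(α/2)).
With d = 15.8644 mm and α/2 = 4.05°, tan(α/2) ≈ 0.07080, so f ≈ 15.8644 / 0.14161 ≈ 112.0309 mm.

112.03 mm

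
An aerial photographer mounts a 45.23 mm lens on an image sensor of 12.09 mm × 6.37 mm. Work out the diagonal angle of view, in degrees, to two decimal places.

17.18°

Sensor diagonal = √(12.09² + 6.37²) = √186.7450 ≈ 13.6655 mm.
Angle of view α = 2·arctan(d/2f) with d = 13.6655 mm and f = 45.23 mm.
d/2f = 0.15107; arctan(0.15107) ≈ 8.5905°, so α ≈ 17.1810°.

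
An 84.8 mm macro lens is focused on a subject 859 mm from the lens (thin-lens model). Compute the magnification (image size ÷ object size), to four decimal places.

Thin lens: 1/f = 1/dₒ + 1/dᵢ → 1/dᵢ = 1/84.8 − 1/859 = 0.0106283 mm⁻¹, so dᵢ ≈ 94.0883 mm.
Magnification m = dᵢ/dₒ = 94.0883/859 ≈ 0.10953.

0.1095×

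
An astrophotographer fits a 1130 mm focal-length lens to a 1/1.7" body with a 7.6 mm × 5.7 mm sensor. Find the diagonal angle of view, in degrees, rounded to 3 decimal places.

0.482°

Sensor diagonal = √(7.6² + 5.7²) = √90.2500 ≈ 9.5000 mm.
Angle of view α = 2·arctan(d/2f) with d = 9.5000 mm and f = 1130 mm.
d/2f = 0.00420; arctan(0.00420) ≈ 0.2408°, so α ≈ 0.4817°.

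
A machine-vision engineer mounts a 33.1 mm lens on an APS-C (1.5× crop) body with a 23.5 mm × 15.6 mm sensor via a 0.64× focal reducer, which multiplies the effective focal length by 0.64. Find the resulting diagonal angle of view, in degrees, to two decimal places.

67.31°

Effective focal length f = 33.1 × 0.64 = 21.184 mm.
Sensor diagonal = √(23.5² + 15.6²) = √795.6100 ≈ 28.2066 mm.
α = 2·arctan(28.207 / (2 × 21.184)) = 2·arctan(0.66575) ≈ 67.3075°.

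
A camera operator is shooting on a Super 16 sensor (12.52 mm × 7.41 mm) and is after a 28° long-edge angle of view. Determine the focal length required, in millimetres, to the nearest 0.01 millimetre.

From α = 2·arctan(w/2f) we get f = w / (2·tan(α/2)).
With w = 12.52 mm and α/2 = 14°, tan(α/2) ≈ 0.24933, so f ≈ 12.52 / 0.49866 ≈ 25.1075 mm.

25.11 mm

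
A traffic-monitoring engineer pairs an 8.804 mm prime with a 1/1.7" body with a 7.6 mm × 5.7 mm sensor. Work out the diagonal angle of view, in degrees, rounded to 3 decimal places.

Sensor diagonal = √(7.6² + 5.7²) = √90.2500 ≈ 9.5000 mm.
Angle of view α = 2·arctan(d/2f) with d = 9.5000 mm and f = 8.804 mm.
d/2f = 0.53953; arctan(0.53953) ≈ 28.3481°, so α ≈ 56.6962°.

56.696°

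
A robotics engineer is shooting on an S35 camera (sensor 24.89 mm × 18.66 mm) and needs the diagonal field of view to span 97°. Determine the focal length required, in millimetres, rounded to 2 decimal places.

13.76 mm

Sensor diagonal = √(24.89² + 18.66²) = √967.7077 ≈ 31.1080 mm.
From α = 2·arctan(d/2f) we get f = d / (2·tan(α/2)).
With d = 31.1080 mm and α/2 = 48.5°, tan(α/2) ≈ 1.13029, so f ≈ 31.1080 / 2.26059 ≈ 13.7610 mm.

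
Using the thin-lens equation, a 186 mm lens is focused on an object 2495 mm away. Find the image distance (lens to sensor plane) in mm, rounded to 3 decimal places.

200.983 mm

1/dᵢ = 1/f − 1/dₒ = 1/186 − 1/2495 = 0.0049755 mm⁻¹.
dᵢ = 1/0.0049755 ≈ 200.9831 mm.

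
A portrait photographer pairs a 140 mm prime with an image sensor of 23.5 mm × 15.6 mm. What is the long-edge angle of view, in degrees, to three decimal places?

Angle of view α = 2·arctan(w/2f) with w = 23.5 mm and f = 140 mm.
w/2f = 0.08393; arctan(0.08393) ≈ 4.7975°, so α ≈ 9.5950°.

9.595°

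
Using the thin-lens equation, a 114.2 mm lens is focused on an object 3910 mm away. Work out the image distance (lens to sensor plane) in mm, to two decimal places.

117.64 mm

1/dᵢ = 1/f − 1/dₒ = 1/114.2 − 1/3910 = 0.0085008 mm⁻¹.
dᵢ = 1/0.0085008 ≈ 117.6358 mm.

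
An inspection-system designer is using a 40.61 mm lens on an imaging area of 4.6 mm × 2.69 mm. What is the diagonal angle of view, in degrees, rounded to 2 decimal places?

Sensor diagonal = √(4.6² + 2.69²) = √28.3961 ≈ 5.3288 mm.
Angle of view α = 2·arctan(d/2f) with d = 5.3288 mm and f = 40.61 mm.
d/2f = 0.06561; arctan(0.06561) ≈ 3.7538°, so α ≈ 7.5075°.

7.51°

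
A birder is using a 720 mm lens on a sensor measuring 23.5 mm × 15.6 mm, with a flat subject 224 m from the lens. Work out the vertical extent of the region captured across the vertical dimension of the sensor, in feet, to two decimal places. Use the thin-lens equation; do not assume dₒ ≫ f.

15.87 ft

dₒ: 224 m = 224000 mm.
Similar triangles through the lens centre give W/dₒ = h/dᵢ; with 1/f = 1/dₒ + 1/dᵢ this gives W = h·(dₒ − f)/f.
W = 15.6 mm × (224000 − 720) / 720 = 15.6 × 310.1111 ≈ 4837.733 mm = 4837.733/304.8 ft = 15.8718 ft.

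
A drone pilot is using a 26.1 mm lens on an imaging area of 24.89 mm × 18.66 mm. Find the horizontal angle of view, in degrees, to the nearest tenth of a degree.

51.0°

Angle of view α = 2·arctan(w/2f) with w = 24.89 mm and f = 26.1 mm.
w/2f = 0.47682; arctan(0.47682) ≈ 25.4927°, so α ≈ 50.9855°.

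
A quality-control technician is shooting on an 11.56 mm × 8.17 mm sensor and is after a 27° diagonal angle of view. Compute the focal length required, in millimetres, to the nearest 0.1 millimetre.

Sensor diagonal = √(11.56² + 8.17²) = √200.3825 ≈ 14.1557 mm.
From α = 2·arctan(d/2f) we get f = d / (2·tan(α/2)).
With d = 14.1557 mm and α/2 = 13.5°, tan(α/2) ≈ 0.24008, so f ≈ 14.1557 / 0.48016 ≈ 29.4813 mm.

29.5 mm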